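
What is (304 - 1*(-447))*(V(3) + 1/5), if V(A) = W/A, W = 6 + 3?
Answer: 12016/5 ≈ 2403.2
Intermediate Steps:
W = 9
V(A) = 9/A
(304 - 1*(-447))*(V(3) + 1/5) = (304 - 1*(-447))*(9/3 + 1/5) = (304 + 447)*(9*(⅓) + ⅕) = 751*(3 + ⅕) = 751*(16/5) = 12016/5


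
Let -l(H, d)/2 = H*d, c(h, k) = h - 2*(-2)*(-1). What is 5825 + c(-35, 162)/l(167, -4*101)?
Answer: 786002161/134936 ≈ 5825.0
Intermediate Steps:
c(h, k) = -4 + h (c(h, k) = h + 4*(-1) = h - 4 = -4 + h)
l(H, d) = -2*H*d
5825 + c(-35, 162)/l(167, -4*101) = 5825 + (-4 - 35)/((-2*167*(-4*101))) = 5825 - 39/((-2*167*(-404))) = 5825 - 39/134936 = 786002161/134936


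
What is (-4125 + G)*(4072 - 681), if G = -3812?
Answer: -26914367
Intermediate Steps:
(-4125 + G)*(4072 - 681) = (-4125 - 3812)*(4072 - 681) = -7937*3391 = -26914367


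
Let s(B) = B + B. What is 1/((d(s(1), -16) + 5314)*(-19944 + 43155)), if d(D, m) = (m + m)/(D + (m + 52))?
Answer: 19/2343150450 ≈ 8.1087e-9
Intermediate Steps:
s(B) = 2*B
d(D, m) = 2*m/(52 + D + m) (d(D, m) = (2*m)/(D + (52 + m)) = (2*m)/(52 + D + m) = 2*m/(52 + D + m))
1/((d(s(1), -16) + 5314)*(-19944 + 43155)) = 1/((2*(-16)/(52 + 2*1 - 16) + 5314)*(-19944 + 43155)) = 1/((2*(-16)/(52 + 2 - 16) + 5314)*23211) = 1/((2*(-16)/38 + 5314)*23211) = 1/((2*(-16)*(1/38) + 5314)*23211) = 1/((-16/19 + 5314)*23211) = 1/((100950/19)*23211) = 1/(2343150450/19) = 19/2343150450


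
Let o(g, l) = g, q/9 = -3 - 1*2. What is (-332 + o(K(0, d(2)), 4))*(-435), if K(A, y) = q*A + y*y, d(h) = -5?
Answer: 133545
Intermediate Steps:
q = -45 (q = 9*(-3 - 1*2) = 9*(-3 - 2) = 9*(-5) = -45)
K(A, y) = y² - 45*A (K(A, y) = -45*A + y*y = -45*A + y² = y² - 45*A)
(-332 + o(K(0, d(2)), 4))*(-435) = (-332 + ((-5)² - 45*0))*(-435) = (-332 + (25 + 0))*(-435) = (-332 + 25)*(-435) = -307*(-435) = 133545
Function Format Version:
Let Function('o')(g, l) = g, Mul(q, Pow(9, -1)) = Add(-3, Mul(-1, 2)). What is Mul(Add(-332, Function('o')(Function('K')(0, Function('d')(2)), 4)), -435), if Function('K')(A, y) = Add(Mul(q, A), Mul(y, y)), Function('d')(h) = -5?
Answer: 133545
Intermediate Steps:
q = -45 (q = Mul(9, Add(-3, Mul(-1, 2))) = Mul(9, Add(-3, -2)) = Mul(9, -5) = -45)
Function('K')(A, y) = Add(Pow(y, 2), Mul(-45, A)) (Function('K')(A, y) = Add(Mul(-45, A), Mul(y, y)) = Add(Mul(-45, A), Pow(y, 2)) = Add(Pow(y, 2), Mul(-45, A)))
Mul(Add(-332, Function('o')(Function('K')(0, Function('d')(2)), 4)), -435) = Mul(Add(-332, Add(Pow(-5, 2), Mul(-45, 0))), -435) = Mul(Add(-332, Add(25, 0)), -435) = Mul(Add(-332, 25), -435) = Mul(-307, -435) = 133545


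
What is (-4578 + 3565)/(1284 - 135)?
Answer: -1013/1149 ≈ -0.88164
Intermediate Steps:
(-4578 + 3565)/(1284 - 135) = -1013/1149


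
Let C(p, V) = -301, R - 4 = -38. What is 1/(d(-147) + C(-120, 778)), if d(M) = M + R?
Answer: -1/482 ≈ -0.0020747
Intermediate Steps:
R = -34 (R = 4 - 38 = -34)
d(M) = -34 + M (d(M) = M - 34 = -34 + M)
1/(d(-147) + C(-120, 778)) = 1/((-34 - 147) - 301) = 1/(-181 - 301) = 1/(-482) = -1/482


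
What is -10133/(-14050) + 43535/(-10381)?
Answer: -506476077/145853050 ≈ -3.4725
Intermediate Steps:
-10133/(-14050) + 43535/(-10381) = -10133*(-1/14050) + 43535*(-1/10381) = 10133/14050 - 43535/10381 = -506476077/145853050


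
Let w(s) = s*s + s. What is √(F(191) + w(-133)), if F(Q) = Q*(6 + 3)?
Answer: 5*√771 ≈ 138.83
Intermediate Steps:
F(Q) = 9*Q (F(Q) = Q*9 = 9*Q)
w(s) = s + s² (w(s) = s² + s = s + s²)
√(F(191) + w(-133)) = √(9*191 - 133*(1 - 133)) = √(1719 - 133*(-132)) = √(1719 + 17556) = √19275 = 5*√771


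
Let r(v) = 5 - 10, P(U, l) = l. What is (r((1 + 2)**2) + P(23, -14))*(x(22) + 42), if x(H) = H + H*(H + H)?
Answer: -19608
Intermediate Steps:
r(v) = -5
x(H) = H + 2*H**2 (x(H) = H + H*(2*H) = H + 2*H**2)
(r((1 + 2)**2) + P(23, -14))*(x(22) + 42) = (-5 - 14)*(22*(1 + 2*22) + 42) = -19*(22*(1 + 44) + 42) = -19*(22*45 + 42) = -19*(990 + 42) = -19*1032 = -19608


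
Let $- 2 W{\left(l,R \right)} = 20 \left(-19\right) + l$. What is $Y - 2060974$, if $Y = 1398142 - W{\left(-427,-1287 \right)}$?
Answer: $- \frac{1326471}{2} \approx -6.6324 \cdot 10^{5}$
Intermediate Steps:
$W{\left(l,R \right)} = 190 - \frac{l}{2}$ ($W{\left(l,R \right)} = - \frac{20 \left(-19\right) + l}{2} = - \frac{-380 + l}{2} = 190 - \frac{l}{2}$)
$Y = \frac{2795477}{2}$ ($Y = 1398142 - \left(190 - - \frac{427}{2}\right) = 1398142 - \left(190 + \frac{427}{2}\right) = 1398142 - \frac{807}{2} = \frac{2795477}{2} \approx 1.3977 \cdot 10^{6}$)
$Y - 2060974 = \frac{2795477}{2} - 2060974 = - \frac{1326471}{2}$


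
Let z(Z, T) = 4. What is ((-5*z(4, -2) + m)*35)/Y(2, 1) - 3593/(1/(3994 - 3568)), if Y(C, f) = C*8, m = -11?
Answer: -24490973/16 ≈ -1.5307e+6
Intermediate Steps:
Y(C, f) = 8*C
((-5*z(4, -2) + m)*35)/Y(2, 1) - 3593/(1/(3994 - 3568)) = ((-5*4 - 11)*35)/((8*2)) - 3593/(1/(3994 - 3568)) = ((-20 - 11)*35)/16 - 3593/(1/426) = -31*35*(1/16) - 3593/1/426 = -1085*1/16 - 3593*426 = -1085/16 - 1530618 = -24490973/16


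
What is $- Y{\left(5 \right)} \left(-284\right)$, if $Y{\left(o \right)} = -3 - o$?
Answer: $-2272$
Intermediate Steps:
$- Y{\left(5 \right)} \left(-284\right) = - \left(-3 - 5\right) \left(-284\right) = - \left(-8\right) \left(-284\right) = \left(-1\right) 2272 = -2272$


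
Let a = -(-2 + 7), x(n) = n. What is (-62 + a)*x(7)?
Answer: -469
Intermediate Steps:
a = -5 (a = -1*5 = -5)
(-62 + a)*x(7) = (-62 - 5)*7 = -67*7 = -469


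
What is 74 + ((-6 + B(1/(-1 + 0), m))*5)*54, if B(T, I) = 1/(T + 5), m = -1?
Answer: -2957/2 ≈ -1478.5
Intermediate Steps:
B(T, I) = 1/(5 + T)
74 + ((-6 + B(1/(-1 + 0), m))*5)*54 = 74 + ((-6 + 1/(5 + 1/(-1 + 0)))*5)*54 = 74 + ((-6 + 1/(5 + 1/(-1)))*5)*54 = 74 + ((-6 + 1/(5 - 1))*5)*54 = 74 + ((-6 + 1/4)*5)*54 = 74 + ((-6 + ¼)*5)*54 = 74 - 23/4*5*54 = 74 - 115/4*54 = 74 - 3105/2 = -2957/2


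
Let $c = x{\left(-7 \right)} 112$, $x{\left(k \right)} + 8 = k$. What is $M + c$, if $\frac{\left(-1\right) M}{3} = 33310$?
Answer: $-101610$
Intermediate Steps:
$M = -99930$ ($M = \left(-3\right) 33310 = -99930$)
$x{\left(k \right)} = -8 + k$
$c = -1680$ ($c = \left(-8 - 7\right) 112 = \left(-15\right) 112 = -1680$)
$M + c = -99930 - 1680 = -101610$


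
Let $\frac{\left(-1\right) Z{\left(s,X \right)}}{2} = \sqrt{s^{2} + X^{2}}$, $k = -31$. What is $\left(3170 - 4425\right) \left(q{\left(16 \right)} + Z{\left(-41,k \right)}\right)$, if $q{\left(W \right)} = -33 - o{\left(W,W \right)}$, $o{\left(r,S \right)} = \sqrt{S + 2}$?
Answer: $41415 + 2510 \sqrt{2642} + 3765 \sqrt{2} \approx 1.7575 \cdot 10^{5}$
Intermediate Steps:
$o{\left(r,S \right)} = \sqrt{2 + S}$
$q{\left(W \right)} = -33 - \sqrt{2 + W}$
$Z{\left(s,X \right)} = - 2 \sqrt{X^{2} + s^{2}}$ ($Z{\left(s,X \right)} = - 2 \sqrt{s^{2} + X^{2}} = - 2 \sqrt{X^{2} + s^{2}}$)
$\left(3170 - 4425\right) \left(q{\left(16 \right)} + Z{\left(-41,k \right)}\right) = \left(3170 - 4425\right) \left(\left(-33 - \sqrt{2 + 16}\right) - 2 \sqrt{\left(-31\right)^{2} + \left(-41\right)^{2}}\right) = - 1255 \left(\left(-33 - \sqrt{18}\right) - 2 \sqrt{961 + 1681}\right) = - 1255 \left(\left(-33 - 3 \sqrt{2}\right) - 2 \sqrt{2642}\right) = - 1255 \left(-33 - 3 \sqrt{2} - 2 \sqrt{2642}\right) = 41415 + 2510 \sqrt{2642} + 3765 \sqrt{2}$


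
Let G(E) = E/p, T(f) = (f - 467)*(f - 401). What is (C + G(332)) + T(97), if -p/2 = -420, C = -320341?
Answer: -43650727/210 ≈ -2.0786e+5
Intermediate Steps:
p = 840 (p = -2*(-420) = 840)
T(f) = (-467 + f)*(-401 + f)
G(E) = E/840
(C + G(332)) + T(97) = (-320341 + (1/840)*332) + (187267 + 97² - 868*97) = (-320341 + 83/210) + (187267 + 9409 - 84196) = -67271527/210 + 112480 = -43650727/210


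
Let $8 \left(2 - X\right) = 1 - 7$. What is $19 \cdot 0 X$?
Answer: $0$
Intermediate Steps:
$X = \frac{11}{4}$ ($X = 2 - \frac{1 - 7}{8} = 2 - - \frac{3}{4} = 2 + \frac{3}{4} = \frac{11}{4} \approx 2.75$)
$19 \cdot 0 X = 19 \cdot 0 \cdot \frac{11}{4} = 0 \cdot \frac{11}{4} = 0$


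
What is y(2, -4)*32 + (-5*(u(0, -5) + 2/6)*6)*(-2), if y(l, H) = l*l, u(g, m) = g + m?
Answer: -152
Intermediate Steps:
y(l, H) = l²
y(2, -4)*32 + (-5*(u(0, -5) + 2/6)*6)*(-2) = 2²*32 + (-5*((0 - 5) + 2/6)*6)*(-2) = 4*32 + (-5*(-5 + 2*(⅙))*6)*(-2) = 128 + (-5*(-5 + ⅓)*6)*(-2) = 128 + (-5*(-14/3)*6)*(-2) = 128 + ((70/3)*6)*(-2) = 128 + 140*(-2) = 128 - 280 = -152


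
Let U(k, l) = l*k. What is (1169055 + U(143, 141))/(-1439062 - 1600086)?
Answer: -594609/1519574 ≈ -0.39130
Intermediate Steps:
U(k, l) = k*l
(1169055 + U(143, 141))/(-1439062 - 1600086) = (1169055 + 143*141)/(-1439062 - 1600086) = (1169055 + 20163)/(-3039148) = 1189218*(-1/3039148) = -594609/1519574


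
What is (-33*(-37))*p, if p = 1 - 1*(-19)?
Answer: 24420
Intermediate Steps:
p = 20 (p = 1 + 19 = 20)
(-33*(-37))*p = -33*(-37)*20 = 1221*20 = 24420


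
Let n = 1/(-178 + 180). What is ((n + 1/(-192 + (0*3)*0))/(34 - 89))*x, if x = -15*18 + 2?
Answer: 1273/528 ≈ 2.4110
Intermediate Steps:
x = -268 (x = -270 + 2 = -268)
n = 1/2 ≈ 0.50000
((n + 1/(-192 + (0*3)*0))/(34 - 89))*x = ((1/2 + 1/(-192 + (0*3)*0))/(34 - 89))*(-268) = ((1/2 + 1/(-192 + 0*0))/(-55))*(-268) = ((1/2 + 1/(-192 + 0))*(-1/55))*(-268) = ((1/2 + 1/(-192))*(-1/55))*(-268) = ((1/2 - 1/192)*(-1/55))*(-268) = ((95/192)*(-1/55))*(-268) = -19/2112*(-268) = 1273/528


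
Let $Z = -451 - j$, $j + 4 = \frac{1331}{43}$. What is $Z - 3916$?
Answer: $- \frac{188940}{43} \approx -4394.0$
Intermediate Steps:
$j = \frac{1159}{43}$ ($j = -4 + \frac{1331}{43} = \frac{1159}{43} \approx 26.953$)
$Z = - \frac{20552}{43}$ ($Z = -451 - \frac{1159}{43} = - \frac{20552}{43} \approx -477.95$)
$Z - 3916 = - \frac{20552}{43} - 3916 = - \frac{188940}{43}$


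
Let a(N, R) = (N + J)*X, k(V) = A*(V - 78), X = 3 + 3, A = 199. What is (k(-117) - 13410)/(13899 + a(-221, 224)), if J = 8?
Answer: -17405/4207 ≈ -4.1372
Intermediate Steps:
X = 6
k(V) = -15522 + 199*V (k(V) = 199*(V - 78) = 199*(-78 + V) = -15522 + 199*V)
a(N, R) = 48 + 6*N (a(N, R) = (N + 8)*6 = (8 + N)*6 = 48 + 6*N)
(k(-117) - 13410)/(13899 + a(-221, 224)) = ((-15522 + 199*(-117)) - 13410)/(13899 + (48 + 6*(-221))) = ((-15522 - 23283) - 13410)/(13899 + (48 - 1326)) = (-38805 - 13410)/(13899 - 1278) = -52215/12621 = -52215*1/12621 = -17405/4207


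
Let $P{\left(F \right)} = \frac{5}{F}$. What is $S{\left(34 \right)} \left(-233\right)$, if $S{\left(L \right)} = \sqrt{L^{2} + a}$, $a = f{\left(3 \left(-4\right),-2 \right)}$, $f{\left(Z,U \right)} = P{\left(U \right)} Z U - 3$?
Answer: $- 233 \sqrt{1093} \approx -7703.1$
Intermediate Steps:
$f{\left(Z,U \right)} = -3 + 5 Z$ ($f{\left(Z,U \right)} = \frac{5}{U} Z U - 3 = \frac{5 Z}{U} U - 3 = 5 Z - 3 = -3 + 5 Z$)
$a = -63$ ($a = -3 + 5 \cdot 3 \left(-4\right) = -3 + 5 \left(-12\right) = -3 - 60 = -63$)
$S{\left(L \right)} = \sqrt{-63 + L^{2}}$ ($S{\left(L \right)} = \sqrt{L^{2} - 63} = \sqrt{-63 + L^{2}}$)
$S{\left(34 \right)} \left(-233\right) = \sqrt{-63 + 34^{2}} \left(-233\right) = \sqrt{-63 + 1156} \left(-233\right) = \sqrt{1093} \left(-233\right) = - 233 \sqrt{1093}$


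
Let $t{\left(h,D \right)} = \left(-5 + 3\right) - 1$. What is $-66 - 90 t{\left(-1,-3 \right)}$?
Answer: $204$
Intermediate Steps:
$t{\left(h,D \right)} = -3$ ($t{\left(h,D \right)} = -2 - 1 = -3$)
$-66 - 90 t{\left(-1,-3 \right)} = -66 - -270 = -66 + 270 = 204$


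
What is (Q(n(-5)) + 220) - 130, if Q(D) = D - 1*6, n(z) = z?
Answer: 79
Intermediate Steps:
Q(D) = -6 + D (Q(D) = D - 6 = -6 + D)
(Q(n(-5)) + 220) - 130 = ((-6 - 5) + 220) - 130 = (-11 + 220) - 130 = 209 - 130 = 79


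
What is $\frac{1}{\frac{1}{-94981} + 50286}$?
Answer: $\frac{94981}{4776214565} \approx 1.9886 \cdot 10^{-5}$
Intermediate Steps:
$\frac{1}{\frac{1}{-94981} + 50286} = \frac{1}{- \frac{1}{94981} + 50286} = \frac{1}{\frac{4776214565}{94981}} = \frac{94981}{4776214565}$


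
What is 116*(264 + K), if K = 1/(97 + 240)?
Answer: 10320404/337 ≈ 30624.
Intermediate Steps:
K = 1/337 ≈ 0.0029674
116*(264 + K) = 116*(264 + 1/337) = 116*(88969/337) = 10320404/337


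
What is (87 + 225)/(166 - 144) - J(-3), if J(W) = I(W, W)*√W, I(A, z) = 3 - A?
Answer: 156/11 - 6*I*√3 ≈ 14.182 - 10.392*I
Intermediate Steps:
J(W) = √W*(3 - W) (J(W) = (3 - W)*√W = √W*(3 - W))
(87 + 225)/(166 - 144) - J(-3) = (87 + 225)/(166 - 144) - √(-3)*(3 - 1*(-3)) = 312/22 - I*√3*(3 + 3) = 312*(1/22) - I*√3*6 = 156/11 - 6*I*√3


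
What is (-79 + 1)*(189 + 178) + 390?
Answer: -28236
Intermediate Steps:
(-79 + 1)*(189 + 178) + 390 = -78*367 + 390 = -28626 + 390 = -28236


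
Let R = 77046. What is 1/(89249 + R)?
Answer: 1/166295 ≈ 6.0134e-6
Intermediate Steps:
1/(89249 + R) = 1/(89249 + 77046) = 1/166295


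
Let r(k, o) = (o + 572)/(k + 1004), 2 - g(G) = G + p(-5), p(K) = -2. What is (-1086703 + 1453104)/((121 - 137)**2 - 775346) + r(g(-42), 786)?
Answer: 9540731/11626350 ≈ 0.82061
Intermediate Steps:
g(G) = 4 - G (g(G) = 2 - (G - 2) = 2 - (-2 + G) = 2 + (2 - G) = 4 - G)
r(k, o) = (572 + o)/(1004 + k)
(-1086703 + 1453104)/((121 - 137)**2 - 775346) + r(g(-42), 786) = (-1086703 + 1453104)/((121 - 137)**2 - 775346) + (572 + 786)/(1004 + (4 - 1*(-42))) = 366401/((-16)**2 - 775346) + 1358/(1004 + (4 + 42)) = 366401/(256 - 775346) + 1358/(1004 + 46) = 366401/(-775090) + 1358/1050 = 366401*(-1/775090) + (1/1050)*1358 = -366401/775090 + 97/75 = 9540731/11626350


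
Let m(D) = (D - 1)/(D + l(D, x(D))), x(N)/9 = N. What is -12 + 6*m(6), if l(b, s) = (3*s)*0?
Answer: -7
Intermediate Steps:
x(N) = 9*N
l(b, s) = 0
m(D) = (-1 + D)/D (m(D) = (D - 1)/(D + 0) = (-1 + D)/D)
-12 + 6*m(6) = -12 + 6*((-1 + 6)/6) = -12 + 6*((⅙)*5) = -12 + 6*(⅚) = -12 + 5 = -7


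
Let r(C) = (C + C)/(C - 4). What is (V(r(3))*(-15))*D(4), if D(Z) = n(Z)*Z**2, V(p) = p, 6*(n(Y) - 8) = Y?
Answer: 12480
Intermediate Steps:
n(Y) = 8 + Y/6
r(C) = 2*C/(-4 + C) (r(C) = (2*C)/(-4 + C) = 2*C/(-4 + C))
D(Z) = Z**2*(8 + Z/6) (D(Z) = (8 + Z/6)*Z**2 = Z**2*(8 + Z/6))
(V(r(3))*(-15))*D(4) = ((2*3/(-4 + 3))*(-15))*((1/6)*4**2*(48 + 4)) = ((2*3/(-1))*(-15))*((1/6)*16*52) = ((2*3*(-1))*(-15))*(416/3) = -6*(-15)*(416/3) = 90*(416/3) = 12480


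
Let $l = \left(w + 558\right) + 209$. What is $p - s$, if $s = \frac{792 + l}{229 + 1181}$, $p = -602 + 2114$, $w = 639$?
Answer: $\frac{1064861}{705} \approx 1510.4$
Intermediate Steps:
$p = 1512$
$l = 1406$ ($l = \left(639 + 558\right) + 209 = 1197 + 209 = 1406$)
$s = \frac{1099}{705}$ ($s = \frac{792 + 1406}{229 + 1181} = \frac{2198}{1410} = 2198 \cdot \frac{1}{1410} = \frac{1099}{705} \approx 1.5589$)
$p - s = 1512 - \frac{1099}{705} = \frac{1064861}{705}$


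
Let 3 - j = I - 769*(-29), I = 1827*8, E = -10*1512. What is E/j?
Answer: 7560/18457 ≈ 0.40960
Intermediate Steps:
E = -15120
I = 14616
j = -36914 (j = 3 - (14616 - 769*(-29)) = 3 - (14616 + 22301) = 3 - 1*36917 = 3 - 36917 = -36914)
E/j = -15120/(-36914) = -15120*(-1/36914) = 7560/18457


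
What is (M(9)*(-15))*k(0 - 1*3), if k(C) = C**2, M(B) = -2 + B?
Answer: -945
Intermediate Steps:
(M(9)*(-15))*k(0 - 1*3) = ((-2 + 9)*(-15))*(0 - 1*3)**2 = (7*(-15))*(0 - 3)**2 = -105*(-3)**2 = -105*9 = -945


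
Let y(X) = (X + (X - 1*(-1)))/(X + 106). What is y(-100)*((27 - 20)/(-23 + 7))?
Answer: 1393/96 ≈ 14.510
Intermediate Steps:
y(X) = (1 + 2*X)/(106 + X) (y(X) = (X + (X + 1))/(106 + X) = (X + (1 + X))/(106 + X) = (1 + 2*X)/(106 + X))
y(-100)*((27 - 20)/(-23 + 7)) = ((1 + 2*(-100))/(106 - 100))*((27 - 20)/(-23 + 7)) = ((1 - 200)/6)*(7/(-16)) = ((⅙)*(-199))*(7*(-1/16)) = -199/6*(-7/16) = 1393/96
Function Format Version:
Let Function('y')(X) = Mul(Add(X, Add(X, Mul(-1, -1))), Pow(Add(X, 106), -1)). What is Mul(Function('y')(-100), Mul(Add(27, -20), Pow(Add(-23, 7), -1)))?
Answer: Rational(1393, 96) ≈ 14.510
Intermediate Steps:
Function('y')(X) = Mul(Pow(Add(106, X), -1), Add(1, Mul(2, X))) (Function('y')(X) = Mul(Add(X, Add(X, 1)), Pow(Add(106, X), -1)) = Mul(Add(X, Add(1, X)), Pow(Add(106, X), -1)) = Mul(Add(1, Mul(2, X)), Pow(Add(106, X), -1)) = Mul(Pow(Add(106, X), -1), Add(1, Mul(2, X))))
Mul(Function('y')(-100), Mul(Add(27, -20), Pow(Add(-23, 7), -1))) = Mul(Mul(Pow(Add(106, -100), -1), Add(1, Mul(2, -100))), Mul(Add(27, -20), Pow(Add(-23, 7), -1))) = Mul(Mul(Pow(6, -1), Add(1, -200)), Mul(7, Pow(-16, -1))) = Mul(Mul(Rational(1, 6), -199), Mul(7, Rational(-1, 16))) = Mul(Rational(-199, 6), Rational(-7, 16)) = Rational(1393, 96)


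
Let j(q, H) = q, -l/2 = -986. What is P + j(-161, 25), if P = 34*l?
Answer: 66887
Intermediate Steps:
l = 1972 (l = -2*(-986) = 1972)
P = 67048 (P = 34*1972 = 67048)
P + j(-161, 25) = 67048 - 161 = 66887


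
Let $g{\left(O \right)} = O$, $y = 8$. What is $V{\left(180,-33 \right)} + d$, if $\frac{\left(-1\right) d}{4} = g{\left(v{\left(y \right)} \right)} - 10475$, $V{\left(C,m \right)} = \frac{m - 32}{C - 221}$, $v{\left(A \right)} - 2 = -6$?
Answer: $\frac{1718621}{41} \approx 41918.0$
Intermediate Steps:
$v{\left(A \right)} = -4$ ($v{\left(A \right)} = 2 - 6 = -4$)
$V{\left(C,m \right)} = \frac{-32 + m}{-221 + C}$
$d = 41916$ ($d = - 4 \left(-4 - 10475\right) = \left(-4\right) \left(-10479\right) = 41916$)
$V{\left(180,-33 \right)} + d = \frac{-32 - 33}{-221 + 180} + 41916 = \frac{1}{-41} \left(-65\right) + 41916 = \left(- \frac{1}{41}\right) \left(-65\right) + 41916 = \frac{65}{41} + 41916 = \frac{1718621}{41}$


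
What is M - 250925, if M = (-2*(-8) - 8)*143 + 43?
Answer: -249738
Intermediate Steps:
M = 1187 (M = (16 - 8)*143 + 43 = 8*143 + 43 = 1144 + 43 = 1187)
M - 250925 = 1187 - 250925 = -249738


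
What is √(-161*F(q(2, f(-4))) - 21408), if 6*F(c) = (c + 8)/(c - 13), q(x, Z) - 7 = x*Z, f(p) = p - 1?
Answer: I*√12326178/24 ≈ 146.29*I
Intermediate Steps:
f(p) = -1 + p
q(x, Z) = 7 + Z*x (q(x, Z) = 7 + x*Z = 7 + Z*x)
F(c) = (8 + c)/(6*(-13 + c)) (F(c) = ((c + 8)/(c - 13))/6 = ((8 + c)/(-13 + c))/6 = (8 + c)/(6*(-13 + c)))
√(-161*F(q(2, f(-4))) - 21408) = √(-161*(8 + (7 + (-1 - 4)*2))/(6*(-13 + (7 + (-1 - 4)*2))) - 21408) = √(-161*(8 + (7 - 5*2))/(6*(-13 + (7 - 5*2))) - 21408) = √(-161*(8 + (7 - 10))/(6*(-13 + (7 - 10))) - 21408) = √(-161*(8 - 3)/(6*(-13 - 3)) - 21408) = √(-161*5/(6*(-16)) - 21408) = √(-161*(-1)*5/(6*16) - 21408) = √(-161*(-5/96) - 21408) = √(805/96 - 21408) = √(-2054363/96) = I*√12326178/24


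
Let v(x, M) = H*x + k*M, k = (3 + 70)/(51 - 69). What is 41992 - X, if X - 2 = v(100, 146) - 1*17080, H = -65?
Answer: 595459/9 ≈ 66162.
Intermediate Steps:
k = -73/18 (k = 73/(-18) = 73*(-1/18) = -73/18 ≈ -4.0556)
v(x, M) = -65*x - 73*M/18
X = -217531/9 (X = 2 + ((-65*100 - 73/18*146) - 1*17080) = 2 + ((-6500 - 5329/9) - 17080) = 2 + (-63829/9 - 17080) = 2 - 217549/9 = -217531/9 ≈ -24170.)
41992 - X = 41992 - 1*(-217531/9) = 41992 + 217531/9 = 595459/9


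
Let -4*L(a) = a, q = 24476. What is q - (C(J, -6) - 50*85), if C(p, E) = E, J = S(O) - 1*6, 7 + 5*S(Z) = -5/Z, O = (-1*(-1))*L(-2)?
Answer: 28732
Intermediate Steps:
L(a) = -a/4
O = ½ (O = (-1*(-1))*(-¼*(-2)) = 1*(½) = ½ ≈ 0.50000)
S(Z) = -7/5 - 1/Z (S(Z) = -7/5 + (-5/Z)/5 = -7/5 - 1/Z)
J = -47/5 (J = (-7/5 - 1/½) - 1*6 = (-7/5 - 1*2) - 6 = (-7/5 - 2) - 6 = -17/5 - 6 = -47/5 ≈ -9.4000)
q - (C(J, -6) - 50*85) = 24476 - (-6 - 50*85) = 24476 - (-6 - 4250) = 24476 - 1*(-4256) = 24476 + 4256 = 28732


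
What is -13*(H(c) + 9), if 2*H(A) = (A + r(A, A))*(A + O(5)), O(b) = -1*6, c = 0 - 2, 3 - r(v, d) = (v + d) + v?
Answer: 247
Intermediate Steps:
r(v, d) = 3 - d - 2*v (r(v, d) = 3 - ((v + d) + v) = 3 - ((d + v) + v) = 3 - (d + 2*v) = 3 + (-d - 2*v) = 3 - d - 2*v)
c = -2
O(b) = -6
H(A) = (-6 + A)*(3 - 2*A)/2 (H(A) = ((A + (3 - A - 2*A))*(A - 6))/2 = ((A + (3 - 3*A))*(-6 + A))/2 = ((3 - 2*A)*(-6 + A))/2 = ((-6 + A)*(3 - 2*A))/2 = (-6 + A)*(3 - 2*A)/2)
-13*(H(c) + 9) = -13*((-9 - 1*(-2)² + (15/2)*(-2)) + 9) = -13*((-9 - 1*4 - 15) + 9) = -13*((-9 - 4 - 15) + 9) = -13*(-28 + 9) = -13*(-19) = 247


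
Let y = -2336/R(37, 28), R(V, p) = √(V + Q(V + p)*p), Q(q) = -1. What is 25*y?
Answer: -58400/3 ≈ -19467.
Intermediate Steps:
R(V, p) = √(V - p)
y = -2336/3 (y = -2336/√(37 - 1*28) = -2336/√(37 - 28) = -2336/(√9) = -2336/3 ≈ -778.67)
25*y = 25*(-2336/3) = -58400/3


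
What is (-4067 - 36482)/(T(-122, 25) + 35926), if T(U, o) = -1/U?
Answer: -4946978/4382973 ≈ -1.1287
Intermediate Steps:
(-4067 - 36482)/(T(-122, 25) + 35926) = (-4067 - 36482)/(-1/(-122) + 35926) = -40549/(-1*(-1/122) + 35926) = -40549/(1/122 + 35926) = -40549/4382973/122 = -40549*122/4382973 = -4946978/4382973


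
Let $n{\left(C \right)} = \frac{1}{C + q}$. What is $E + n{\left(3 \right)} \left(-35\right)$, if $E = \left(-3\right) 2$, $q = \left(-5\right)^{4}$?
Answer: $- \frac{3803}{628} \approx -6.0557$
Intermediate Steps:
$q = 625$
$E = -6$
$n{\left(C \right)} = \frac{1}{625 + C}$ ($n{\left(C \right)} = \frac{1}{C + 625} = \frac{1}{625 + C}$)
$E + n{\left(3 \right)} \left(-35\right) = -6 + \frac{1}{625 + 3} \left(-35\right) = -6 + \frac{1}{628} \left(-35\right) = -6 - \frac{35}{628} = - \frac{3803}{628}$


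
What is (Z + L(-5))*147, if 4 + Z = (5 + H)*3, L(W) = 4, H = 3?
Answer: 3528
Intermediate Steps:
Z = 20 (Z = -4 + (5 + 3)*3 = -4 + 8*3 = -4 + 24 = 20)
(Z + L(-5))*147 = (20 + 4)*147 = 24*147 = 3528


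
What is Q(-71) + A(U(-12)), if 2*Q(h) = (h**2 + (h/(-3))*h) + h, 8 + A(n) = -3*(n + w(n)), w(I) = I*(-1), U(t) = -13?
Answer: 9821/6 ≈ 1636.8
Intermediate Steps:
w(I) = -I
A(n) = -8 (A(n) = -8 - 3*(n - n) = -8 - 3*0 = -8 + 0 = -8)
Q(h) = h/2 + h**2/3 (Q(h) = ((h**2 + (h/(-3))*h) + h)/2 = ((h**2 + (h*(-1/3))*h) + h)/2 = ((h**2 + (-h/3)*h) + h)/2 = ((h**2 - h**2/3) + h)/2 = (2*h**2/3 + h)/2 = (h + 2*h**2/3)/2 = h/2 + h**2/3)
Q(-71) + A(U(-12)) = (1/6)*(-71)*(3 + 2*(-71)) - 8 = (1/6)*(-71)*(3 - 142) - 8 = (1/6)*(-71)*(-139) - 8 = 9869/6 - 8 = 9821/6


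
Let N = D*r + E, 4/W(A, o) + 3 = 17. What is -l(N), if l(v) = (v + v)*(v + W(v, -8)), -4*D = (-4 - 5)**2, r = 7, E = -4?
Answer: -2374559/56 ≈ -42403.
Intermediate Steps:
W(A, o) = 2/7 (W(A, o) = 4/(-3 + 17) = 4/14 = 4*(1/14) = 2/7)
D = -81/4 (D = -(-4 - 5)**2/4 = -1/4*(-9)**2 = -1/4*81 = -81/4 ≈ -20.250)
N = -583/4 (N = -81/4*7 - 4 = -567/4 - 4 = -583/4 ≈ -145.75)
l(v) = 2*v*(2/7 + v) (l(v) = (v + v)*(v + 2/7) = (2*v)*(2/7 + v) = 2*v*(2/7 + v))
-l(N) = -2*(-583)*(2 + 7*(-583/4))/(7*4) = -2*(-583)*(2 - 4081/4)/(7*4) = -2*(-583)*(-4073)/(7*4*4) = -1*2374559/56 = -2374559/56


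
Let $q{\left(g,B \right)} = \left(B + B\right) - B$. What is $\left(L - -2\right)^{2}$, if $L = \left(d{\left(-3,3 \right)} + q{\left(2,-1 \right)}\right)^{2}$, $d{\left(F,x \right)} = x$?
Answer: $36$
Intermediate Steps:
$q{\left(g,B \right)} = B$ ($q{\left(g,B \right)} = 2 B - B = B$)
$L = 4$ ($L = \left(3 - 1\right)^{2} = 2^{2} = 4$)
$\left(L - -2\right)^{2} = \left(4 - -2\right)^{2} = \left(4 + 2\right)^{2} = 6^{2} = 36$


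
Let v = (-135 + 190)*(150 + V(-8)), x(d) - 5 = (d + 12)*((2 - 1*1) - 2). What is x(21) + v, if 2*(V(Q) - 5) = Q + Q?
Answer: 8057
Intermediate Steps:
V(Q) = 5 + Q (V(Q) = 5 + (Q + Q)/2 = 5 + (2*Q)/2 = 5 + Q)
x(d) = -7 - d (x(d) = 5 + (d + 12)*((2 - 1*1) - 2) = 5 + (12 + d)*((2 - 1) - 2) = 5 + (12 + d)*(1 - 2) = 5 + (12 + d)*(-1) = 5 + (-12 - d) = -7 - d)
v = 8085 (v = (-135 + 190)*(150 + (5 - 8)) = 55*(150 - 3) = 55*147 = 8085)
x(21) + v = (-7 - 1*21) + 8085 = (-7 - 21) + 8085 = -28 + 8085 = 8057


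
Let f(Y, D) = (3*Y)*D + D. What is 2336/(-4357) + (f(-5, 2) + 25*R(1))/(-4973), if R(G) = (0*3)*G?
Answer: -11494932/21667361 ≈ -0.53052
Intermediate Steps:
R(G) = 0 (R(G) = 0*G = 0)
f(Y, D) = D + 3*D*Y (f(Y, D) = 3*D*Y + D = D + 3*D*Y)
2336/(-4357) + (f(-5, 2) + 25*R(1))/(-4973) = 2336/(-4357) + (2*(1 + 3*(-5)) + 25*0)/(-4973) = 2336*(-1/4357) + (2*(1 - 15) + 0)*(-1/4973) = -2336/4357 + (2*(-14) + 0)*(-1/4973) = -2336/4357 + (-28 + 0)*(-1/4973) = -2336/4357 - 28*(-1/4973) = -2336/4357 + 28/4973 = -11494932/21667361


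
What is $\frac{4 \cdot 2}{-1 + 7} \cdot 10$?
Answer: $\frac{40}{3} \approx 13.333$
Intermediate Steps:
$\frac{4 \cdot 2}{-1 + 7} \cdot 10 = \frac{1}{6} \cdot 8 \cdot 10 = \frac{4}{3} \cdot 10 = \frac{40}{3}$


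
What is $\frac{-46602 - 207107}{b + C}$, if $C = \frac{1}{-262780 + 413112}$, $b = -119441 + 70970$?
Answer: $\frac{1030826524}{196938983} \approx 5.2342$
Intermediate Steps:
$b = -48471$
$C = \frac{1}{150332} \approx 6.6519 \cdot 10^{-6}$
$\frac{-46602 - 207107}{b + C} = \frac{-46602 - 207107}{-48471 + \frac{1}{150332}} = - \frac{253709}{- \frac{7286742371}{150332}} = \left(-253709\right) \left(- \frac{150332}{7286742371}\right) = \frac{1030826524}{196938983}$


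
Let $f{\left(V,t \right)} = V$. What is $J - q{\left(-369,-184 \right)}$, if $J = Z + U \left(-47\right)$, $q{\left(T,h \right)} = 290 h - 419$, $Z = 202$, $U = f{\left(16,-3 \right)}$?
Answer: $53229$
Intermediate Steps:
$U = 16$
$q{\left(T,h \right)} = -419 + 290 h$
$J = -550$ ($J = 202 + 16 \left(-47\right) = 202 - 752 = -550$)
$J - q{\left(-369,-184 \right)} = -550 - \left(-419 + 290 \left(-184\right)\right) = -550 - \left(-419 - 53360\right) = -550 - -53779 = -550 + 53779 = 53229$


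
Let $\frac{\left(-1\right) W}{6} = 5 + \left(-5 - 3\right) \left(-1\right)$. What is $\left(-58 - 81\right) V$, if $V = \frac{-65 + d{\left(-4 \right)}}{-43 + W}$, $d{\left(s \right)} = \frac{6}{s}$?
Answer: $- \frac{18487}{242} \approx -76.393$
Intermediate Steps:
$W = -78$ ($W = - 6 \left(5 + \left(-5 - 3\right) \left(-1\right)\right) = - 6 \left(5 - -8\right) = - 6 \left(5 + 8\right) = \left(-6\right) 13 = -78$)
$V = \frac{133}{242}$ ($V = \frac{-65 + \frac{6}{-4}}{-43 - 78} = \frac{-65 + 6 \left(- \frac{1}{4}\right)}{-121} = \left(-65 - \frac{3}{2}\right) \left(- \frac{1}{121}\right) = \left(- \frac{133}{2}\right) \left(- \frac{1}{121}\right) = \frac{133}{242} \approx 0.54959$)
$\left(-58 - 81\right) V = \left(-58 - 81\right) \frac{133}{242} = \left(-139\right) \frac{133}{242} = - \frac{18487}{242}$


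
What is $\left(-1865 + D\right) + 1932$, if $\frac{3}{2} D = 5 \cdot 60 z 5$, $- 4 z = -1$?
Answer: $317$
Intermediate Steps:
$z = \frac{1}{4}$ ($z = \left(- \frac{1}{4}\right) \left(-1\right) = \frac{1}{4} \approx 0.25$)
$D = 250$ ($D = \frac{2 \cdot 5 \cdot 60 \cdot \frac{1}{4} \cdot 5}{3} = \frac{2 \cdot 300 \cdot \frac{5}{4}}{3} = \frac{2}{3} \cdot 375 = 250$)
$\left(-1865 + D\right) + 1932 = \left(-1865 + 250\right) + 1932 = -1615 + 1932 = 317$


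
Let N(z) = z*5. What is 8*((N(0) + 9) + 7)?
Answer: 128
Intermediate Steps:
N(z) = 5*z
8*((N(0) + 9) + 7) = 8*((5*0 + 9) + 7) = 8*((0 + 9) + 7) = 8*(9 + 7) = 8*16 = 128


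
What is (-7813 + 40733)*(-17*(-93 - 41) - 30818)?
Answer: -939536800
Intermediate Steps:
(-7813 + 40733)*(-17*(-93 - 41) - 30818) = 32920*(-17*(-134) - 30818) = 32920*(2278 - 30818) = 32920*(-28540) = -939536800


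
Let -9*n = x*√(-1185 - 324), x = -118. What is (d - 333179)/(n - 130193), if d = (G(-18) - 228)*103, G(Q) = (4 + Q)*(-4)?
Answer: 246693992769/91532573899 + 24843366*I*√1509/91532573899 ≈ 2.6951 + 0.010543*I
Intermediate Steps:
G(Q) = -16 - 4*Q
n = 118*I*√1509/9 (n = -(-118)*√(-1185 - 324)/9 = -(-118)*√(-1509)/9 = -(-118)*I*√1509/9 = 118*I*√1509/9 ≈ 509.31*I)
d = -17716 (d = ((-16 - 4*(-18)) - 228)*103 = ((-16 + 72) - 228)*103 = (56 - 228)*103 = -172*103 = -17716)
(d - 333179)/(n - 130193) = (-17716 - 333179)/(118*I*√1509/9 - 130193) = -350895/(-130193 + 118*I*√1509/9)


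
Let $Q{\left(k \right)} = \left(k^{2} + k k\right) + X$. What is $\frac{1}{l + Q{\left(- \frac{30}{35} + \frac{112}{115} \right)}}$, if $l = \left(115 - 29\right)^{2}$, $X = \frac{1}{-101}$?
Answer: $\frac{65450525}{484073219747} \approx 0.00013521$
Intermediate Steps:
$X = - \frac{1}{101} \approx -0.009901$
$Q{\left(k \right)} = - \frac{1}{101} + 2 k^{2}$ ($Q{\left(k \right)} = \left(k^{2} + k k\right) - \frac{1}{101} = \left(k^{2} + k^{2}\right) - \frac{1}{101} = 2 k^{2} - \frac{1}{101} = - \frac{1}{101} + 2 k^{2}$)
$l = 7396$ ($l = 86^{2} = 7396$)
$\frac{1}{l + Q{\left(- \frac{30}{35} + \frac{112}{115} \right)}} = \frac{1}{7396 - \left(\frac{1}{101} - 2 \left(- \frac{30}{35} + \frac{112}{115}\right)^{2}\right)} = \frac{1}{7396 - \left(\frac{1}{101} - 2 \left(\left(-30\right) \frac{1}{35} + 112 \cdot \frac{1}{115}\right)^{2}\right)} = \frac{1}{7396 - \left(\frac{1}{101} - 2 \left(- \frac{6}{7} + \frac{112}{115}\right)^{2}\right)} = \frac{1}{7396 - \left(\frac{1}{101} - 2 \left(\frac{94}{805}\right)^{2}\right)} = \frac{1}{7396 + \left(- \frac{1}{101} + 2 \cdot \frac{8836}{648025}\right)} = \frac{1}{7396 + \left(- \frac{1}{101} + \frac{17672}{648025}\right)} = \frac{1}{7396 + \frac{1136847}{65450525}} = \frac{1}{\frac{484073219747}{65450525}} = \frac{65450525}{484073219747}$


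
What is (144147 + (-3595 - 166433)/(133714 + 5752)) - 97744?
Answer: 3235735385/69733 ≈ 46402.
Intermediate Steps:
(144147 + (-3595 - 166433)/(133714 + 5752)) - 97744 = (144147 - 170028/139466) - 97744 = (144147 - 170028*1/139466) - 97744 = (144147 - 85014/69733) - 97744 = 10051717737/69733 - 97744 = 3235735385/69733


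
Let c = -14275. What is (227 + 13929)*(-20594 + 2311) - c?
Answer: -258799873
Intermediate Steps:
(227 + 13929)*(-20594 + 2311) - c = (227 + 13929)*(-20594 + 2311) - 1*(-14275) = 14156*(-18283) + 14275 = -258814148 + 14275 = -258799873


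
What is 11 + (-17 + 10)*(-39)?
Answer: 284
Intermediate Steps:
11 + (-17 + 10)*(-39) = 11 - 7*(-39) = 11 + 273 = 284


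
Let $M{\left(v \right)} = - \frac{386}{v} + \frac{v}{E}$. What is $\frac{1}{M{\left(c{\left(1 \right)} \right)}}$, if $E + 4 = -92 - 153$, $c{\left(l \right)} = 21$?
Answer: $- \frac{1743}{32185} \approx -0.054156$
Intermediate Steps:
$E = -249$ ($E = -4 - 245 = -249$)
$M{\left(v \right)} = - \frac{386}{v} - \frac{v}{249}$ ($M{\left(v \right)} = - \frac{386}{v} + \frac{v}{-249} = - \frac{386}{v} + v \left(- \frac{1}{249}\right) = - \frac{386}{v} - \frac{v}{249}$)
$\frac{1}{M{\left(c{\left(1 \right)} \right)}} = \frac{1}{- \frac{386}{21} - \frac{7}{83}} = \frac{1}{- \frac{32185}{1743}} = - \frac{1743}{32185}$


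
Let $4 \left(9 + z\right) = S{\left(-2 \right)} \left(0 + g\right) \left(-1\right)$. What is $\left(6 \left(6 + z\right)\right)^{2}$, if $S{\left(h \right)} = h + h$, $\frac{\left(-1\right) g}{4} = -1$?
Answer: $36$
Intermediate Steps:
$g = 4$ ($g = \left(-4\right) \left(-1\right) = 4$)
$S{\left(h \right)} = 2 h$
$z = -5$ ($z = -9 + \frac{2 \left(-2\right) \left(0 + 4\right) \left(-1\right)}{4} = -9 + \frac{\left(-4\right) 4 \left(-1\right)}{4} = -9 + \frac{\left(-4\right) \left(-4\right)}{4} = -9 + \frac{1}{4} \cdot 16 = -9 + 4 = -5$)
$\left(6 \left(6 + z\right)\right)^{2} = \left(6 \left(6 - 5\right)\right)^{2} = \left(6 \cdot 1\right)^{2} = 6^{2} = 36$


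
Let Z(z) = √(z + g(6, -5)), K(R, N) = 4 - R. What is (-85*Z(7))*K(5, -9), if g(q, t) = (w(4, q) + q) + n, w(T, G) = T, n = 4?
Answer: 85*√21 ≈ 389.52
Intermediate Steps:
g(q, t) = 8 + q (g(q, t) = (4 + q) + 4 = 8 + q)
Z(z) = √(14 + z) (Z(z) = √(z + (8 + 6)) = √(z + 14) = √(14 + z))
(-85*Z(7))*K(5, -9) = (-85*√(14 + 7))*(4 - 1*5) = (-85*√21)*(4 - 5) = -85*√21*(-1) = 85*√21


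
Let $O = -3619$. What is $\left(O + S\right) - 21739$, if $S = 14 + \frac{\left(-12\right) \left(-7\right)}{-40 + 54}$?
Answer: $-25338$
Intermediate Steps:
$S = 20$ ($S = 14 + \frac{84}{14} = 14 + 84 \cdot \frac{1}{14} = 14 + 6 = 20$)
$\left(O + S\right) - 21739 = \left(-3619 + 20\right) - 21739 = -3599 - 21739 = -25338$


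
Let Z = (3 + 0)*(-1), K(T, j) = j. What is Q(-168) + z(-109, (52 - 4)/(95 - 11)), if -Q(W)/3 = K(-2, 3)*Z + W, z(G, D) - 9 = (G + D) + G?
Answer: 2258/7 ≈ 322.57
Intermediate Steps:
Z = -3 (Z = 3*(-1) = -3)
z(G, D) = 9 + D + 2*G (z(G, D) = 9 + ((G + D) + G) = 9 + ((D + G) + G) = 9 + (D + 2*G) = 9 + D + 2*G)
Q(W) = 27 - 3*W (Q(W) = -3*(3*(-3) + W) = -3*(-9 + W) = 27 - 3*W)
Q(-168) + z(-109, (52 - 4)/(95 - 11)) = (27 - 3*(-168)) + (9 + (52 - 4)/(95 - 11) + 2*(-109)) = (27 + 504) + (9 + 48/84 - 218) = 531 + (9 + 48*(1/84) - 218) = 531 + (9 + 4/7 - 218) = 531 - 1459/7 = 2258/7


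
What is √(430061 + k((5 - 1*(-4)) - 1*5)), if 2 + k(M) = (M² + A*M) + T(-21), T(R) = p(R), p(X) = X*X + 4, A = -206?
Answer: 24*√746 ≈ 655.51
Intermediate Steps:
p(X) = 4 + X² (p(X) = X² + 4 = 4 + X²)
T(R) = 4 + R²
k(M) = 443 + M² - 206*M (k(M) = -2 + ((M² - 206*M) + (4 + (-21)²)) = -2 + ((M² - 206*M) + (4 + 441)) = -2 + ((M² - 206*M) + 445) = -2 + (445 + M² - 206*M) = 443 + M² - 206*M)
√(430061 + k((5 - 1*(-4)) - 1*5)) = √(430061 + (443 + ((5 - 1*(-4)) - 1*5)² - 206*((5 - 1*(-4)) - 1*5))) = √(430061 + (443 + ((5 + 4) - 5)² - 206*((5 + 4) - 5))) = √(430061 + (443 + (9 - 5)² - 206*(9 - 5))) = √(430061 + (443 + 4² - 206*4)) = √(430061 + (443 + 16 - 824)) = √(430061 - 365) = √429696 = 24*√746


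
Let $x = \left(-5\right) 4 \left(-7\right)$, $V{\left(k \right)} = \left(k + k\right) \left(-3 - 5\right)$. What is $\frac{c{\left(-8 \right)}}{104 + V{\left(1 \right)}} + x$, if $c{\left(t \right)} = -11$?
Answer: $\frac{1119}{8} \approx 139.88$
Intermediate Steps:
$V{\left(k \right)} = - 16 k$ ($V{\left(k \right)} = 2 k \left(-8\right) = - 16 k$)
$x = 140$ ($x = \left(-20\right) \left(-7\right) = 140$)
$\frac{c{\left(-8 \right)}}{104 + V{\left(1 \right)}} + x = - \frac{11}{104 - 16} + 140 = - \frac{11}{88} + 140 = \left(-11\right) \frac{1}{88} + 140 = - \frac{1}{8} + 140 = \frac{1119}{8}$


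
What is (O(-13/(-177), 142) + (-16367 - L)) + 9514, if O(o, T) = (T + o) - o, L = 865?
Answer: -7576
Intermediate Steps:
O(o, T) = T
(O(-13/(-177), 142) + (-16367 - L)) + 9514 = (142 + (-16367 - 1*865)) + 9514 = (142 + (-16367 - 865)) + 9514 = (142 - 17232) + 9514 = -17090 + 9514 = -7576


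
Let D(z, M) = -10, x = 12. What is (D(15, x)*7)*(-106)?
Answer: 7420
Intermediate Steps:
(D(15, x)*7)*(-106) = -10*7*(-106) = -70*(-106) = 7420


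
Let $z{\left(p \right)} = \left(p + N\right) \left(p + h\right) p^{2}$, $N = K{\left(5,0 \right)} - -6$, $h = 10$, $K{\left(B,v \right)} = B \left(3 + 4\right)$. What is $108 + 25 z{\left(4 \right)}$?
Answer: $252108$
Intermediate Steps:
$K{\left(B,v \right)} = 7 B$ ($K{\left(B,v \right)} = B 7 = 7 B$)
$N = 41$ ($N = 7 \cdot 5 - -6 = 35 + 6 = 41$)
$z{\left(p \right)} = p^{2} \left(10 + p\right) \left(41 + p\right)$ ($z{\left(p \right)} = \left(p + 41\right) \left(p + 10\right) p^{2} = \left(41 + p\right) \left(10 + p\right) p^{2} = \left(10 + p\right) \left(41 + p\right) p^{2} = p^{2} \left(10 + p\right) \left(41 + p\right)$)
$108 + 25 z{\left(4 \right)} = 108 + 25 \cdot 4^{2} \left(410 + 4^{2} + 51 \cdot 4\right) = 108 + 25 \cdot 16 \left(410 + 16 + 204\right) = 108 + 25 \cdot 16 \cdot 630 = 108 + 25 \cdot 10080 = 108 + 252000 = 252108$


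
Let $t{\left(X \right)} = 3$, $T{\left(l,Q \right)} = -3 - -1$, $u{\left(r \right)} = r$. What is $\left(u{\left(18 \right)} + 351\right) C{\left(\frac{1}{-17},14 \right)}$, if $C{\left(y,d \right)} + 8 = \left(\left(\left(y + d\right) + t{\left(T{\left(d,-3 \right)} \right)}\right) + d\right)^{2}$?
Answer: $\frac{101240316}{289} \approx 3.5031 \cdot 10^{5}$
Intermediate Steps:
$T{\left(l,Q \right)} = -2$ ($T{\left(l,Q \right)} = -3 + 1 = -2$)
$C{\left(y,d \right)} = -8 + \left(3 + y + 2 d\right)^{2}$ ($C{\left(y,d \right)} = -8 + \left(\left(\left(y + d\right) + 3\right) + d\right)^{2} = -8 + \left(\left(\left(d + y\right) + 3\right) + d\right)^{2} = -8 + \left(\left(3 + d + y\right) + d\right)^{2} = -8 + \left(3 + y + 2 d\right)^{2}$)
$\left(u{\left(18 \right)} + 351\right) C{\left(\frac{1}{-17},14 \right)} = \left(18 + 351\right) \left(-8 + \left(3 + \frac{1}{-17} + 2 \cdot 14\right)^{2}\right) = 369 \left(-8 + \left(3 - \frac{1}{17} + 28\right)^{2}\right) = 369 \left(-8 + \left(\frac{526}{17}\right)^{2}\right) = 369 \left(-8 + \frac{276676}{289}\right) = 369 \cdot \frac{274364}{289} = \frac{101240316}{289}$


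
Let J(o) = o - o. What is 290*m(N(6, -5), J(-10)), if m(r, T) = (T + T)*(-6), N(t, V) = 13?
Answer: 0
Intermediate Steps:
J(o) = 0
m(r, T) = -12*T (m(r, T) = (2*T)*(-6) = -12*T)
290*m(N(6, -5), J(-10)) = 290*(-12*0) = 290*0 = 0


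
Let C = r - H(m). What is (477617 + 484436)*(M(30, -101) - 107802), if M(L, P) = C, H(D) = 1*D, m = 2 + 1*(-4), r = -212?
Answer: -103913268636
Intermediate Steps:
m = -2 (m = 2 - 4 = -2)
H(D) = D
C = -210 (C = -212 - 1*(-2) = -212 + 2 = -210)
M(L, P) = -210
(477617 + 484436)*(M(30, -101) - 107802) = (477617 + 484436)*(-210 - 107802) = 962053*(-108012) = -103913268636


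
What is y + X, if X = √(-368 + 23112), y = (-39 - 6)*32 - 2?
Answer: -1442 + 2*√5686 ≈ -1291.2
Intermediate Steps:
y = -1442 (y = -45*32 - 2 = -1440 - 2 = -1442)
X = 2*√5686 (X = √22744 = 2*√5686 ≈ 150.81)
y + X = -1442 + 2*√5686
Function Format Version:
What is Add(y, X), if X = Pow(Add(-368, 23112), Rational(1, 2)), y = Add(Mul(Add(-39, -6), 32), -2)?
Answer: Add(-1442, Mul(2, Pow(5686, Rational(1, 2)))) ≈ -1291.2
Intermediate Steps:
y = -1442 (y = Add(Mul(-45, 32), -2) = Add(-1440, -2) = -1442)
X = Mul(2, Pow(5686, Rational(1, 2))) (X = Pow(22744, Rational(1, 2)) = Mul(2, Pow(5686, Rational(1, 2))) ≈ 150.81)
Add(y, X) = Add(-1442, Mul(2, Pow(5686, Rational(1, 2))))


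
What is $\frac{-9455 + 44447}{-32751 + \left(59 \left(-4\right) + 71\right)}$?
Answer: $- \frac{2916}{2743} \approx -1.0631$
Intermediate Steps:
$\frac{-9455 + 44447}{-32751 + \left(59 \left(-4\right) + 71\right)} = \frac{34992}{-32751 + \left(-236 + 71\right)} = \frac{34992}{-32751 - 165} = \frac{34992}{-32916} = 34992 \left(- \frac{1}{32916}\right) = - \frac{2916}{2743}$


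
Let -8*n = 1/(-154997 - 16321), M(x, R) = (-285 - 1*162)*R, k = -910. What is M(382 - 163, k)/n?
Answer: 557496182880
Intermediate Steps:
M(x, R) = -447*R (M(x, R) = (-285 - 162)*R = -447*R)
n = 1/1370544 (n = -1/(8*(-154997 - 16321)) = -1/8/(-171318) = -1/8*(-1/171318) = 1/1370544 ≈ 7.2964e-7)
M(382 - 163, k)/n = (-447*(-910))/(1/1370544) = 406770*1370544 = 557496182880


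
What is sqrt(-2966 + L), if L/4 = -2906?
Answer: I*sqrt(14590) ≈ 120.79*I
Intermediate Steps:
L = -11624 (L = 4*(-2906) = -11624)
sqrt(-2966 + L) = sqrt(-2966 - 11624) = sqrt(-14590) = I*sqrt(14590)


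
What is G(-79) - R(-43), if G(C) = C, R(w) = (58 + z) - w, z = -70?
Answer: -110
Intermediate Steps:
R(w) = -12 - w (R(w) = (58 - 70) - w = -12 - w)
G(-79) - R(-43) = -79 - (-12 - 1*(-43)) = -79 - (-12 + 43) = -79 - 1*31 = -79 - 31 = -110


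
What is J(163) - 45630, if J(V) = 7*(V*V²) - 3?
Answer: 30269596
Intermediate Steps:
J(V) = -3 + 7*V³ (J(V) = 7*V³ - 3 = -3 + 7*V³)
J(163) - 45630 = (-3 + 7*163³) - 45630 = (-3 + 7*4330747) - 45630 = (-3 + 30315229) - 45630 = 30315226 - 45630 = 30269596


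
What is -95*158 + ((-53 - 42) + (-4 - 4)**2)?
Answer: -15041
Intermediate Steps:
-95*158 + ((-53 - 42) + (-4 - 4)**2) = -15010 + (-95 + (-8)**2) = -15010 + (-95 + 64) = -15010 - 31 = -15041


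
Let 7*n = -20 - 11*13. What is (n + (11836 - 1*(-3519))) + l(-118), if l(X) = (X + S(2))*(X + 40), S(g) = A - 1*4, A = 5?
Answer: 171204/7 ≈ 24458.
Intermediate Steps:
S(g) = 1 (S(g) = 5 - 1*4 = 5 - 4 = 1)
n = -163/7 (n = (-20 - 11*13)/7 = (-20 - 143)/7 = (1/7)*(-163) = -163/7 ≈ -23.286)
l(X) = (1 + X)*(40 + X) (l(X) = (X + 1)*(X + 40) = (1 + X)*(40 + X))
(n + (11836 - 1*(-3519))) + l(-118) = (-163/7 + (11836 - 1*(-3519))) + (40 + (-118)**2 + 41*(-118)) = (-163/7 + (11836 + 3519)) + (40 + 13924 - 4838) = (-163/7 + 15355) + 9126 = 107322/7 + 9126 = 171204/7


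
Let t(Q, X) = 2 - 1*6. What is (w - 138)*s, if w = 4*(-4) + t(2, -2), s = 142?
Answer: -22436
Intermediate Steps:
t(Q, X) = -4 (t(Q, X) = 2 - 6 = -4)
w = -20 (w = 4*(-4) - 4 = -16 - 4 = -20)
(w - 138)*s = (-20 - 138)*142 = -158*142 = -22436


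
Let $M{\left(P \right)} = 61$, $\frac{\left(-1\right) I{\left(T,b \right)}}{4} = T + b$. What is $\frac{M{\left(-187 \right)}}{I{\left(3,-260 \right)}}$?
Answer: $\frac{61}{1028} \approx 0.059339$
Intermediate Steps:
$I{\left(T,b \right)} = - 4 T - 4 b$ ($I{\left(T,b \right)} = - 4 \left(T + b\right) = - 4 T - 4 b$)
$\frac{M{\left(-187 \right)}}{I{\left(3,-260 \right)}} = \frac{61}{\left(-4\right) 3 - -1040} = \frac{61}{-12 + 1040} = \frac{61}{1028}$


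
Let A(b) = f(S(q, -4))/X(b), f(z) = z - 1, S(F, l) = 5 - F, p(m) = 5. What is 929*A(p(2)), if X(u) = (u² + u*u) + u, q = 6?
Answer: -1858/55 ≈ -33.782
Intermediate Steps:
X(u) = u + 2*u² (X(u) = (u² + u²) + u = 2*u² + u = u + 2*u²)
f(z) = -1 + z
A(b) = -2/(b*(1 + 2*b)) (A(b) = (-1 + (5 - 1*6))/((b*(1 + 2*b))) = (-1 + (5 - 6))*(1/(b*(1 + 2*b))) = (-1 - 1)*(1/(b*(1 + 2*b))) = -2/(b*(1 + 2*b)))
929*A(p(2)) = 929*(-2/(5*(1 + 2*5))) = 929*(-2*⅕/(1 + 10)) = 929*(-2*⅕/11) = 929*(-2*⅕*1/11) = 929*(-2/55) = -1858/55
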